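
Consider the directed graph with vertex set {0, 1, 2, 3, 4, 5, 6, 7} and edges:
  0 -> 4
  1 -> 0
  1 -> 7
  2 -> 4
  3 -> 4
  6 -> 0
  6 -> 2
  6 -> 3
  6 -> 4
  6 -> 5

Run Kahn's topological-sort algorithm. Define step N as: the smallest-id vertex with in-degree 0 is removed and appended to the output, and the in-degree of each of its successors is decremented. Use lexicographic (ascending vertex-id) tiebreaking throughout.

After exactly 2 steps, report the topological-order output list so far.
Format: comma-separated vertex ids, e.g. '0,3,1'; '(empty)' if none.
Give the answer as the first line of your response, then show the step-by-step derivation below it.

1,6

step 1: output 1; order=[1]; indeg=(1,0,1,1,4,1,0,0)
step 2: output 6; order=[1,6]; indeg=(0,0,0,0,3,0,0,0)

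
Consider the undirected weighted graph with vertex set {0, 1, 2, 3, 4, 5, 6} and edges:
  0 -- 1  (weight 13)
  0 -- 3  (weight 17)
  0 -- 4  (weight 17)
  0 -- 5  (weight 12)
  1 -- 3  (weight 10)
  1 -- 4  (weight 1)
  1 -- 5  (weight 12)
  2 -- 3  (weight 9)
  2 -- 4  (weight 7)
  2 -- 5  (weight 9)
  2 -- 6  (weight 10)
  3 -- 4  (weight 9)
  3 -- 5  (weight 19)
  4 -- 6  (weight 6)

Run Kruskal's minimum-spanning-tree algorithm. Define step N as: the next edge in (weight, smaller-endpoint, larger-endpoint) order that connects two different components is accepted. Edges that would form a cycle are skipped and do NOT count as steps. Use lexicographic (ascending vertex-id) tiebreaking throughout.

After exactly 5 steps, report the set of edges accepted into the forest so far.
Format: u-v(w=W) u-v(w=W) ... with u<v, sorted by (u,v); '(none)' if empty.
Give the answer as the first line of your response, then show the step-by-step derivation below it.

1-4(w=1) 2-3(w=9) 2-4(w=7) 2-5(w=9) 4-6(w=6)

step 1: add edge 1-4 (w=1); MST = {1-4(w=1)}
step 2: add edge 4-6 (w=6); MST = {1-4(w=1) 4-6(w=6)}
step 3: add edge 2-4 (w=7); MST = {1-4(w=1) 2-4(w=7) 4-6(w=6)}
step 4: add edge 2-3 (w=9); MST = {1-4(w=1) 2-3(w=9) 2-4(w=7) 4-6(w=6)}
step 5: add edge 2-5 (w=9); MST = {1-4(w=1) 2-3(w=9) 2-4(w=7) 2-5(w=9) 4-6(w=6)}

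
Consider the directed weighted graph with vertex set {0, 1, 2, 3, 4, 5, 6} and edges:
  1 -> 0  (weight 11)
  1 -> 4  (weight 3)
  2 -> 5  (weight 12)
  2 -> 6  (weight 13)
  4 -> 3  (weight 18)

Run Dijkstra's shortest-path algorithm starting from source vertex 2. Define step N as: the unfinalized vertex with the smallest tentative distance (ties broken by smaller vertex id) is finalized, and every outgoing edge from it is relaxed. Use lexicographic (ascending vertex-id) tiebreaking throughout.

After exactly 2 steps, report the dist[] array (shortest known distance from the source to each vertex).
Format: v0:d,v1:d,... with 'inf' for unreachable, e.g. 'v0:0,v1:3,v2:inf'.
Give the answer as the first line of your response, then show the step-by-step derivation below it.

v0:inf,v1:inf,v2:0,v3:inf,v4:inf,v5:12,v6:13

step 1: dist = v0:inf,v1:inf,v2:0,v3:inf,v4:inf,v5:12,v6:13
step 2: dist = v0:inf,v1:inf,v2:0,v3:inf,v4:inf,v5:12,v6:13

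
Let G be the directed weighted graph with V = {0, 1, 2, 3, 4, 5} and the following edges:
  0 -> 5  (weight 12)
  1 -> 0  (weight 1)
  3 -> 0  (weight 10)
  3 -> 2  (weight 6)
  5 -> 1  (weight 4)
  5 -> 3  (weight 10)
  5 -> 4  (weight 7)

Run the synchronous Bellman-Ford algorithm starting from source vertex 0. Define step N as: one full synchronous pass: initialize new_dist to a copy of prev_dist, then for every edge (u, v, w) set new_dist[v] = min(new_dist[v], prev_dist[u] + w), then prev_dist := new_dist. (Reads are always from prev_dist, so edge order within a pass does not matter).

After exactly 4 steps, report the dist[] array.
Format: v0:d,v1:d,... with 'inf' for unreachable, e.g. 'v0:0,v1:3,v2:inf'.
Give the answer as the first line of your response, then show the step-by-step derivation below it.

v0:0,v1:16,v2:28,v3:22,v4:19,v5:12

step 1: dist = v0:0,v1:inf,v2:inf,v3:inf,v4:inf,v5:12
step 2: dist = v0:0,v1:16,v2:inf,v3:22,v4:19,v5:12
step 3: dist = v0:0,v1:16,v2:28,v3:22,v4:19,v5:12
step 4: dist = v0:0,v1:16,v2:28,v3:22,v4:19,v5:12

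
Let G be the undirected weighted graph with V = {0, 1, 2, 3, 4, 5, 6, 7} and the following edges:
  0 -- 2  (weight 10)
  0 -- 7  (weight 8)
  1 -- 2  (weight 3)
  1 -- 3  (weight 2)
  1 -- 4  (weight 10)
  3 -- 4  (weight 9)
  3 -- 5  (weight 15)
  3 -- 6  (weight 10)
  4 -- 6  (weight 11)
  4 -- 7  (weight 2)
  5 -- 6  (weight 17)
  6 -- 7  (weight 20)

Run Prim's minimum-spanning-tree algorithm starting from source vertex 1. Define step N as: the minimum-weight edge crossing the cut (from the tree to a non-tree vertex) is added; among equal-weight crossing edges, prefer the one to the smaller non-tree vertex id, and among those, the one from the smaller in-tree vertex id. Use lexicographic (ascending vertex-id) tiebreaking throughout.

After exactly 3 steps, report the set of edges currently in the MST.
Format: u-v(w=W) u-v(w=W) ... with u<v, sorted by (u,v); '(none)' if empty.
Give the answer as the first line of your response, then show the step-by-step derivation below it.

1-2(w=3) 1-3(w=2) 3-4(w=9)

step 1: add edge 1-3 (w=2); MST = {1-3(w=2)}
step 2: add edge 1-2 (w=3); MST = {1-2(w=3) 1-3(w=2)}
step 3: add edge 3-4 (w=9); MST = {1-2(w=3) 1-3(w=2) 3-4(w=9)}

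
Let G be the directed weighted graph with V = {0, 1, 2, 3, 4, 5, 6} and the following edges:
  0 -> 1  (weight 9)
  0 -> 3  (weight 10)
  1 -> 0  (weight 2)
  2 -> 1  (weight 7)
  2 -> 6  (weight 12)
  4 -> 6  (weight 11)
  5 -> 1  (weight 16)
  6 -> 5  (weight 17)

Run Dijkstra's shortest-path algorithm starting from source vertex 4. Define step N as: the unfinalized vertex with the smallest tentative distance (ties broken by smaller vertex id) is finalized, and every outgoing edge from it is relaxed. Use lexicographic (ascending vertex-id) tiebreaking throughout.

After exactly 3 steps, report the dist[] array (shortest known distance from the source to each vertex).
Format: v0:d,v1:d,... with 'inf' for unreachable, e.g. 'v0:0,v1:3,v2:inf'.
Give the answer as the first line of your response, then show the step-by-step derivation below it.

v0:inf,v1:44,v2:inf,v3:inf,v4:0,v5:28,v6:11

step 1: dist = v0:inf,v1:inf,v2:inf,v3:inf,v4:0,v5:inf,v6:11
step 2: dist = v0:inf,v1:inf,v2:inf,v3:inf,v4:0,v5:28,v6:11
step 3: dist = v0:inf,v1:44,v2:inf,v3:inf,v4:0,v5:28,v6:11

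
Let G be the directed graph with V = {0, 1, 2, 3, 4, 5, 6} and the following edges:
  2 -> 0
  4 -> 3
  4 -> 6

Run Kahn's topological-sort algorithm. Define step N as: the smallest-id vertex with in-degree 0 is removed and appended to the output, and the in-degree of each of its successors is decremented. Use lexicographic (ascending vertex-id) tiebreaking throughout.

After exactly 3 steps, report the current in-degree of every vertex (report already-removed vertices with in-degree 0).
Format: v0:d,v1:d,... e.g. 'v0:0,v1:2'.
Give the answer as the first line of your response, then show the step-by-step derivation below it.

v0:0,v1:0,v2:0,v3:1,v4:0,v5:0,v6:1

step 1: output 1; order=[1]; indeg=(1,0,0,1,0,0,1)
step 2: output 2; order=[1,2]; indeg=(0,0,0,1,0,0,1)
step 3: output 0; order=[1,2,0]; indeg=(0,0,0,1,0,0,1)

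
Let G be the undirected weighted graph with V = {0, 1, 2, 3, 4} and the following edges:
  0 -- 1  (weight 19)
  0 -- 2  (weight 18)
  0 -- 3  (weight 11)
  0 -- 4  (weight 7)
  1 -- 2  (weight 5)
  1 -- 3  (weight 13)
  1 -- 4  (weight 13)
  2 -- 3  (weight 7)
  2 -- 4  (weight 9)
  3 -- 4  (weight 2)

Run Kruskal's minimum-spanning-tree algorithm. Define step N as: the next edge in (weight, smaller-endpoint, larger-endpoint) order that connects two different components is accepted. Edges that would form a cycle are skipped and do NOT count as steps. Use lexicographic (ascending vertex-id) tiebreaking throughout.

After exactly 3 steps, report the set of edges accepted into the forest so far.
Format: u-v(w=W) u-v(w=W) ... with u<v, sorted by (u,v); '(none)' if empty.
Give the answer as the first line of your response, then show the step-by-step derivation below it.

0-4(w=7) 1-2(w=5) 3-4(w=2)

step 1: add edge 3-4 (w=2); MST = {3-4(w=2)}
step 2: add edge 1-2 (w=5); MST = {1-2(w=5) 3-4(w=2)}
step 3: add edge 0-4 (w=7); MST = {0-4(w=7) 1-2(w=5) 3-4(w=2)}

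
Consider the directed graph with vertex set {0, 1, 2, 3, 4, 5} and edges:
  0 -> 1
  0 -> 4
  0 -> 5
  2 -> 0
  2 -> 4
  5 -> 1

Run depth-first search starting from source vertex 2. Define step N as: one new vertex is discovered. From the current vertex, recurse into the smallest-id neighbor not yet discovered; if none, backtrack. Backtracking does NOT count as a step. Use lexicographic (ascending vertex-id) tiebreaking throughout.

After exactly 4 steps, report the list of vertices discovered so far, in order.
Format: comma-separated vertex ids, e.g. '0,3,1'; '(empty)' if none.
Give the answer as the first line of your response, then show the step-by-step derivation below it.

2,0,1,4

step 1: discover 2; path=2; order=2
step 2: discover 0; path=2>0; order=2,0
step 3: discover 1; path=2>0>1; order=2,0,1
step 4: discover 4; path=2>0>4; order=2,0,1,4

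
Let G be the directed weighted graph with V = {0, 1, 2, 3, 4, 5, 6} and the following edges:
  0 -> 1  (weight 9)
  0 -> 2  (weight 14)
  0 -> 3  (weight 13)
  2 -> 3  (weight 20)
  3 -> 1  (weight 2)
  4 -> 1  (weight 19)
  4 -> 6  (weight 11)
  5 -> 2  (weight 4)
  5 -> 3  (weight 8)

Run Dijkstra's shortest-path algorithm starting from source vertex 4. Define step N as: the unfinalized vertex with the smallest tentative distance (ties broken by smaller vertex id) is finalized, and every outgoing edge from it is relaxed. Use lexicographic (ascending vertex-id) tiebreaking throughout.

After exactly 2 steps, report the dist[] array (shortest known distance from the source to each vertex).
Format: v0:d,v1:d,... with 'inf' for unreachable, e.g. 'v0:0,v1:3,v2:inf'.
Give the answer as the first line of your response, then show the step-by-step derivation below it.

v0:inf,v1:19,v2:inf,v3:inf,v4:0,v5:inf,v6:11

step 1: dist = v0:inf,v1:19,v2:inf,v3:inf,v4:0,v5:inf,v6:11
step 2: dist = v0:inf,v1:19,v2:inf,v3:inf,v4:0,v5:inf,v6:11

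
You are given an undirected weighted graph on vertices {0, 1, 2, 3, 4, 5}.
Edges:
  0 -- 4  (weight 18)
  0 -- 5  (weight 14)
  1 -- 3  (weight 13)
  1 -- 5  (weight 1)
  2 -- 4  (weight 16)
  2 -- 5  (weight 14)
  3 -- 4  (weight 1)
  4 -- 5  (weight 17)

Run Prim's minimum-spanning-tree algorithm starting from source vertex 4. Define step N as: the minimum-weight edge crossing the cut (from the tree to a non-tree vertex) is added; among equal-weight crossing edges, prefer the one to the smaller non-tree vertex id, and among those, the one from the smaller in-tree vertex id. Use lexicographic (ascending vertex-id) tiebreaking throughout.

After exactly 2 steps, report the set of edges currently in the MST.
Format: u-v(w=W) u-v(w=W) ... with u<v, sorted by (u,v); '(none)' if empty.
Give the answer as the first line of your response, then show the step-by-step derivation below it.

1-3(w=13) 3-4(w=1)

step 1: add edge 3-4 (w=1); MST = {3-4(w=1)}
step 2: add edge 1-3 (w=13); MST = {1-3(w=13) 3-4(w=1)}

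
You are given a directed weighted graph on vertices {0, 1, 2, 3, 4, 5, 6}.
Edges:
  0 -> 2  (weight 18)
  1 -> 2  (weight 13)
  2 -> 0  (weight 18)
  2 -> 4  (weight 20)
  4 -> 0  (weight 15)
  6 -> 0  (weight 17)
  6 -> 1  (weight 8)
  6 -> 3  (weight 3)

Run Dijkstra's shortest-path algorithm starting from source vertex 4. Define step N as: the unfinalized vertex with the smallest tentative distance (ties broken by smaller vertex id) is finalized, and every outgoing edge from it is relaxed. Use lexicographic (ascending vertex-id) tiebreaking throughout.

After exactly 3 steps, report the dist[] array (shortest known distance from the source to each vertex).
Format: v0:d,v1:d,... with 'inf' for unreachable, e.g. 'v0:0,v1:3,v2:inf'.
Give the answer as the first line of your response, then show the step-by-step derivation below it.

v0:15,v1:inf,v2:33,v3:inf,v4:0,v5:inf,v6:inf

step 1: dist = v0:15,v1:inf,v2:inf,v3:inf,v4:0,v5:inf,v6:inf
step 2: dist = v0:15,v1:inf,v2:33,v3:inf,v4:0,v5:inf,v6:inf
step 3: dist = v0:15,v1:inf,v2:33,v3:inf,v4:0,v5:inf,v6:inf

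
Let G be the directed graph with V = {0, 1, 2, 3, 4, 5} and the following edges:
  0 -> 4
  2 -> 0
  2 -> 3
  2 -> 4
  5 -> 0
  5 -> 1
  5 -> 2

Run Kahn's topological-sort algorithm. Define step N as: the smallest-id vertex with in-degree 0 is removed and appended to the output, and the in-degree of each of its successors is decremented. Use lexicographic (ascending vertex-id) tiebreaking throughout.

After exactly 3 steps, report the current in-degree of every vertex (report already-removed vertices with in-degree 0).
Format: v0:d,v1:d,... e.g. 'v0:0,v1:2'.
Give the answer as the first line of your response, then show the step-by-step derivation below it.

v0:0,v1:0,v2:0,v3:0,v4:1,v5:0

step 1: output 5; order=[5]; indeg=(1,0,0,1,2,0)
step 2: output 1; order=[5,1]; indeg=(1,0,0,1,2,0)
step 3: output 2; order=[5,1,2]; indeg=(0,0,0,0,1,0)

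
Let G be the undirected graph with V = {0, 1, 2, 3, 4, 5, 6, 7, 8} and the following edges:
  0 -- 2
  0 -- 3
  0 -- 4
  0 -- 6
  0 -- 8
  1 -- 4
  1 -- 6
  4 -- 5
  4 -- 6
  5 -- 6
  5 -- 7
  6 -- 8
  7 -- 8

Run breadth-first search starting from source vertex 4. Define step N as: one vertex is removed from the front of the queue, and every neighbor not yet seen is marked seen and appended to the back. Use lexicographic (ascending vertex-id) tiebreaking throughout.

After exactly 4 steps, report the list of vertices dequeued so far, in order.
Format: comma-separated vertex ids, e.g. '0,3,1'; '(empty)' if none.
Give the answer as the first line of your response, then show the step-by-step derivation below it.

4,0,1,5

step 1: dequeue 4; queue=[0,1,5,6]; order=4
step 2: dequeue 0; queue=[1,5,6,2,3,8]; order=4,0
step 3: dequeue 1; queue=[5,6,2,3,8]; order=4,0,1
step 4: dequeue 5; queue=[6,2,3,8,7]; order=4,0,1,5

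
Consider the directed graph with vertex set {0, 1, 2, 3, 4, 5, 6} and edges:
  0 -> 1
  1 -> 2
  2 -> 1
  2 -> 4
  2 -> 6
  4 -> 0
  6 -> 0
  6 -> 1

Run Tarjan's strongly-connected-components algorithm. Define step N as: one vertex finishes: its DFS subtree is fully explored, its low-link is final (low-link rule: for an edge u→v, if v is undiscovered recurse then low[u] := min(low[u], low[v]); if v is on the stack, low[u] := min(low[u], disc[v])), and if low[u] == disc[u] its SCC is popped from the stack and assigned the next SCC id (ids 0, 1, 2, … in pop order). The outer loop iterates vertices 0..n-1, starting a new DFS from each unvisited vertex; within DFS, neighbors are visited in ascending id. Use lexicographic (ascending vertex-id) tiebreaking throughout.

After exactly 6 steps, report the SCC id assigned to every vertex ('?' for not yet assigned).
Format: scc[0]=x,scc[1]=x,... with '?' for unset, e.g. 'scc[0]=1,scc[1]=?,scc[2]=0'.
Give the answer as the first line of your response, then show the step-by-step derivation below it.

scc[0]=0,scc[1]=0,scc[2]=0,scc[3]=1,scc[4]=0,scc[5]=?,scc[6]=0

step 1: low=(low[0]=0,low[1]=1,low[2]=1,low[3]=?,low[4]=0,low[5]=?,low[6]=?); scc=(scc[0]=?,scc[1]=?,scc[2]=?,scc[3]=?,scc[4]=?,scc[5]=?,scc[6]=?)
step 2: low=(low[0]=0,low[1]=1,low[2]=0,low[3]=?,low[4]=0,low[5]=?,low[6]=0); scc=(scc[0]=?,scc[1]=?,scc[2]=?,scc[3]=?,scc[4]=?,scc[5]=?,scc[6]=?)
step 3: low=(low[0]=0,low[1]=1,low[2]=0,low[3]=?,low[4]=0,low[5]=?,low[6]=0); scc=(scc[0]=?,scc[1]=?,scc[2]=?,scc[3]=?,scc[4]=?,scc[5]=?,scc[6]=?)
step 4: low=(low[0]=0,low[1]=0,low[2]=0,low[3]=?,low[4]=0,low[5]=?,low[6]=0); scc=(scc[0]=?,scc[1]=?,scc[2]=?,scc[3]=?,scc[4]=?,scc[5]=?,scc[6]=?)
step 5: low=(low[0]=0,low[1]=0,low[2]=0,low[3]=?,low[4]=0,low[5]=?,low[6]=0); scc=(scc[0]=0,scc[1]=0,scc[2]=0,scc[3]=?,scc[4]=0,scc[5]=?,scc[6]=0)
step 6: low=(low[0]=0,low[1]=0,low[2]=0,low[3]=5,low[4]=0,low[5]=?,low[6]=0); scc=(scc[0]=0,scc[1]=0,scc[2]=0,scc[3]=1,scc[4]=0,scc[5]=?,scc[6]=0)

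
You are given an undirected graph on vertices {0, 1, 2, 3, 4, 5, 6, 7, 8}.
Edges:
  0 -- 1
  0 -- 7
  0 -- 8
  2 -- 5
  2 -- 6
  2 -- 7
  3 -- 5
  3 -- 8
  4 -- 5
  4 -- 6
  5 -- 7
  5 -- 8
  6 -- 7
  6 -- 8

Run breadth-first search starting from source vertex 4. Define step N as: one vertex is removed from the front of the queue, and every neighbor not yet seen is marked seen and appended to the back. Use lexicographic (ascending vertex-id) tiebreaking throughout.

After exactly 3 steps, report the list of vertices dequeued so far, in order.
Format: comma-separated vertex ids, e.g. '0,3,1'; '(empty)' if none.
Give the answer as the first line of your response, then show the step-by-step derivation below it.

4,5,6

step 1: dequeue 4; queue=[5,6]; order=4
step 2: dequeue 5; queue=[6,2,3,7,8]; order=4,5
step 3: dequeue 6; queue=[2,3,7,8]; order=4,5,6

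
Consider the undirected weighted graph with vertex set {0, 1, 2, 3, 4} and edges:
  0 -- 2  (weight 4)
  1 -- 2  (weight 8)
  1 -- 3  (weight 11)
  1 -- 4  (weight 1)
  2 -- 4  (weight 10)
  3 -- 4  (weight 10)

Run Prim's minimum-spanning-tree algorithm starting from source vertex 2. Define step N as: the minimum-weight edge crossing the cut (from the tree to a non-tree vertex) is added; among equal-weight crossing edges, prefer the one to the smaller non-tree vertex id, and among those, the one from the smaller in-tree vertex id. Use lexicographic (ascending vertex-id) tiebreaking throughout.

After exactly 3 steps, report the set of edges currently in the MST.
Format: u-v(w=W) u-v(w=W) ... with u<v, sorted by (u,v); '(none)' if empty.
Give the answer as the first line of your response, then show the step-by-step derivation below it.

0-2(w=4) 1-2(w=8) 1-4(w=1)

step 1: add edge 0-2 (w=4); MST = {0-2(w=4)}
step 2: add edge 1-2 (w=8); MST = {0-2(w=4) 1-2(w=8)}
step 3: add edge 1-4 (w=1); MST = {0-2(w=4) 1-2(w=8) 1-4(w=1)}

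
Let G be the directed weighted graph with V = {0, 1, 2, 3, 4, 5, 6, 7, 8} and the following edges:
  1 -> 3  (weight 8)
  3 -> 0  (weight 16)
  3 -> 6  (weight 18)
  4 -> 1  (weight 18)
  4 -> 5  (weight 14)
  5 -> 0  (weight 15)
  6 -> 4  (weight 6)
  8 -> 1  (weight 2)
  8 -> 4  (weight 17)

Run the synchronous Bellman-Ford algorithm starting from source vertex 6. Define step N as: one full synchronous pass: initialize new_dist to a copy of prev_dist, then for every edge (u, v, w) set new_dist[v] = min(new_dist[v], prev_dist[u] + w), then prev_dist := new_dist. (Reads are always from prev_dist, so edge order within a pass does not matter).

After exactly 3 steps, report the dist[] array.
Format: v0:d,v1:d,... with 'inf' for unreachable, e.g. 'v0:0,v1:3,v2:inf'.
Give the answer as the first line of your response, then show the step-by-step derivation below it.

v0:35,v1:24,v2:inf,v3:32,v4:6,v5:20,v6:0,v7:inf,v8:inf

step 1: dist = v0:inf,v1:inf,v2:inf,v3:inf,v4:6,v5:inf,v6:0,v7:inf,v8:inf
step 2: dist = v0:inf,v1:24,v2:inf,v3:inf,v4:6,v5:20,v6:0,v7:inf,v8:inf
step 3: dist = v0:35,v1:24,v2:inf,v3:32,v4:6,v5:20,v6:0,v7:inf,v8:inf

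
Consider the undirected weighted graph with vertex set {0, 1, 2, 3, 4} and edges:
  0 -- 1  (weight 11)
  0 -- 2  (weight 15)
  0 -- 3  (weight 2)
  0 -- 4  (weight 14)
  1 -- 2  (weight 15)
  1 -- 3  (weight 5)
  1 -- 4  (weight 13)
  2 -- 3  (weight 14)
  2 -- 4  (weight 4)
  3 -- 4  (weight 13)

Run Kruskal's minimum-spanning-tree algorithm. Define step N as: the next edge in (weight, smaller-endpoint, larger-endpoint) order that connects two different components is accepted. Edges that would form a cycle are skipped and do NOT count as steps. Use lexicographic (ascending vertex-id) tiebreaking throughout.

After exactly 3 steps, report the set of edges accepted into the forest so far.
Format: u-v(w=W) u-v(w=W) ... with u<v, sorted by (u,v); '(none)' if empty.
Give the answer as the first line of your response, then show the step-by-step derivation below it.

0-3(w=2) 1-3(w=5) 2-4(w=4)

step 1: add edge 0-3 (w=2); MST = {0-3(w=2)}
step 2: add edge 2-4 (w=4); MST = {0-3(w=2) 2-4(w=4)}
step 3: add edge 1-3 (w=5); MST = {0-3(w=2) 1-3(w=5) 2-4(w=4)}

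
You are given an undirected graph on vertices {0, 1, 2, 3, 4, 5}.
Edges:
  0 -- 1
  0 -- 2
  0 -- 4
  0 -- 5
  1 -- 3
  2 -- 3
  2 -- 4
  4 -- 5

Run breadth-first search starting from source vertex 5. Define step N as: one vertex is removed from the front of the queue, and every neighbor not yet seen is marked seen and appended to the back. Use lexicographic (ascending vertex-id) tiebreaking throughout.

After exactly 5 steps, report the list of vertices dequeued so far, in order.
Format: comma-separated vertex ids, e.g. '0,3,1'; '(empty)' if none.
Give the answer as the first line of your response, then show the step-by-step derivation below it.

5,0,4,1,2

step 1: dequeue 5; queue=[0,4]; order=5
step 2: dequeue 0; queue=[4,1,2]; order=5,0
step 3: dequeue 4; queue=[1,2]; order=5,0,4
step 4: dequeue 1; queue=[2,3]; order=5,0,4,1
step 5: dequeue 2; queue=[3]; order=5,0,4,1,2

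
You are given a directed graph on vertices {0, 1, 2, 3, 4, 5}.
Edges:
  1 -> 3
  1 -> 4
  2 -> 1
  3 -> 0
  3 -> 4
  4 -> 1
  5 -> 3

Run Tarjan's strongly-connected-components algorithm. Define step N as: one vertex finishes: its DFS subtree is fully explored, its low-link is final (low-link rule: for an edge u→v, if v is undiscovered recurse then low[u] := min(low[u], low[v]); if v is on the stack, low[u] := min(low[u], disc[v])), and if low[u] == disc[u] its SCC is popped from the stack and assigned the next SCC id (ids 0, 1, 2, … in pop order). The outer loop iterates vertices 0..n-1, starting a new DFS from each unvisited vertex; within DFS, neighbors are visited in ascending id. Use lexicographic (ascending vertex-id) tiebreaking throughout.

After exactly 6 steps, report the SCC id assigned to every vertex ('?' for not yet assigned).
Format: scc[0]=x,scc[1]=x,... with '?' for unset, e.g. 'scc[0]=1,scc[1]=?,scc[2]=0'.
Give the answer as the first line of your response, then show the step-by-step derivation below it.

scc[0]=0,scc[1]=1,scc[2]=2,scc[3]=1,scc[4]=1,scc[5]=3

step 1: low=(low[0]=0,low[1]=?,low[2]=?,low[3]=?,low[4]=?,low[5]=?); scc=(scc[0]=0,scc[1]=?,scc[2]=?,scc[3]=?,scc[4]=?,scc[5]=?)
step 2: low=(low[0]=0,low[1]=1,low[2]=?,low[3]=2,low[4]=1,low[5]=?); scc=(scc[0]=0,scc[1]=?,scc[2]=?,scc[3]=?,scc[4]=?,scc[5]=?)
step 3: low=(low[0]=0,low[1]=1,low[2]=?,low[3]=1,low[4]=1,low[5]=?); scc=(scc[0]=0,scc[1]=?,scc[2]=?,scc[3]=?,scc[4]=?,scc[5]=?)
step 4: low=(low[0]=0,low[1]=1,low[2]=?,low[3]=1,low[4]=1,low[5]=?); scc=(scc[0]=0,scc[1]=1,scc[2]=?,scc[3]=1,scc[4]=1,scc[5]=?)
step 5: low=(low[0]=0,low[1]=1,low[2]=4,low[3]=1,low[4]=1,low[5]=?); scc=(scc[0]=0,scc[1]=1,scc[2]=2,scc[3]=1,scc[4]=1,scc[5]=?)
step 6: low=(low[0]=0,low[1]=1,low[2]=4,low[3]=1,low[4]=1,low[5]=5); scc=(scc[0]=0,scc[1]=1,scc[2]=2,scc[3]=1,scc[4]=1,scc[5]=3)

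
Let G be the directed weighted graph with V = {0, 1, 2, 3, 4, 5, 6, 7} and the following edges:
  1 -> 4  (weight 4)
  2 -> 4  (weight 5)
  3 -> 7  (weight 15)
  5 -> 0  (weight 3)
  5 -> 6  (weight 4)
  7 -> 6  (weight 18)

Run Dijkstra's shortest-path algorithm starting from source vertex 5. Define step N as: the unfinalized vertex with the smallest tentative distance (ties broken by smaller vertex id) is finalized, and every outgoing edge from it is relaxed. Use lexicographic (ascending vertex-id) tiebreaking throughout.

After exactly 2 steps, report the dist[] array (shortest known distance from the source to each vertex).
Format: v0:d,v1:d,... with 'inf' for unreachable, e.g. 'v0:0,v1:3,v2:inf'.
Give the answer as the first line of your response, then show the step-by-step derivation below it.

v0:3,v1:inf,v2:inf,v3:inf,v4:inf,v5:0,v6:4,v7:inf

step 1: dist = v0:3,v1:inf,v2:inf,v3:inf,v4:inf,v5:0,v6:4,v7:inf
step 2: dist = v0:3,v1:inf,v2:inf,v3:inf,v4:inf,v5:0,v6:4,v7:inf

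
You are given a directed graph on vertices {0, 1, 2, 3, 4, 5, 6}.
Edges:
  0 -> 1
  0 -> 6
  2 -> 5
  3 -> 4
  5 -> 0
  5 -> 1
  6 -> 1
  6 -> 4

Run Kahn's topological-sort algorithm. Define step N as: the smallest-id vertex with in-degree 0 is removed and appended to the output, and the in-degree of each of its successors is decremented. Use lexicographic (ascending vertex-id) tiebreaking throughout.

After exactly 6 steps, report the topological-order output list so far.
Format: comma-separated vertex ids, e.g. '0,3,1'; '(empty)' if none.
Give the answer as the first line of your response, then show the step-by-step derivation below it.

2,3,5,0,6,1

step 1: output 2; order=[2]; indeg=(1,3,0,0,2,0,1)
step 2: output 3; order=[2,3]; indeg=(1,3,0,0,1,0,1)
step 3: output 5; order=[2,3,5]; indeg=(0,2,0,0,1,0,1)
step 4: output 0; order=[2,3,5,0]; indeg=(0,1,0,0,1,0,0)
step 5: output 6; order=[2,3,5,0,6]; indeg=(0,0,0,0,0,0,0)
step 6: output 1; order=[2,3,5,0,6,1]; indeg=(0,0,0,0,0,0,0)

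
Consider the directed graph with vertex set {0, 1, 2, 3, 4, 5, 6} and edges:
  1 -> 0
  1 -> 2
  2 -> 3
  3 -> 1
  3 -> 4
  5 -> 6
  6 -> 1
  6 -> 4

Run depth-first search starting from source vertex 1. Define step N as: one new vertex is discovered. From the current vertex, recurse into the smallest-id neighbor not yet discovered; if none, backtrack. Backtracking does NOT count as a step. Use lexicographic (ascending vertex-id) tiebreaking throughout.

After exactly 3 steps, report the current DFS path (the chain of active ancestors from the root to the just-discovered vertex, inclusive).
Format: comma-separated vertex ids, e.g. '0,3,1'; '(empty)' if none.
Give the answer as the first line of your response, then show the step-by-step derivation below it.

1,2

step 1: discover 1; path=1; order=1
step 2: discover 0; path=1>0; order=1,0
step 3: discover 2; path=1>2; order=1,0,2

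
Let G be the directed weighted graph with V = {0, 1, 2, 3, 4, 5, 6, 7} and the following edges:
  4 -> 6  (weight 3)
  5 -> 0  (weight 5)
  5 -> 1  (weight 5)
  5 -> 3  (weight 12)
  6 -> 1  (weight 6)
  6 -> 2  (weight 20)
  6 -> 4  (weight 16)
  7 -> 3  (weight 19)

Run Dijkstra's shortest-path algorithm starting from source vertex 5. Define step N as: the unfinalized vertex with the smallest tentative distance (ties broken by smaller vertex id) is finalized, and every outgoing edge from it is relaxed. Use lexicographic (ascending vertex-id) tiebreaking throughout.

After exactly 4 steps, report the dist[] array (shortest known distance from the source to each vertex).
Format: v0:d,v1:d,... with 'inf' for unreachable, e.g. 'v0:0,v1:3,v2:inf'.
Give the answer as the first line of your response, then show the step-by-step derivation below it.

v0:5,v1:5,v2:inf,v3:12,v4:inf,v5:0,v6:inf,v7:inf

step 1: dist = v0:5,v1:5,v2:inf,v3:12,v4:inf,v5:0,v6:inf,v7:inf
step 2: dist = v0:5,v1:5,v2:inf,v3:12,v4:inf,v5:0,v6:inf,v7:inf
step 3: dist = v0:5,v1:5,v2:inf,v3:12,v4:inf,v5:0,v6:inf,v7:inf
step 4: dist = v0:5,v1:5,v2:inf,v3:12,v4:inf,v5:0,v6:inf,v7:inf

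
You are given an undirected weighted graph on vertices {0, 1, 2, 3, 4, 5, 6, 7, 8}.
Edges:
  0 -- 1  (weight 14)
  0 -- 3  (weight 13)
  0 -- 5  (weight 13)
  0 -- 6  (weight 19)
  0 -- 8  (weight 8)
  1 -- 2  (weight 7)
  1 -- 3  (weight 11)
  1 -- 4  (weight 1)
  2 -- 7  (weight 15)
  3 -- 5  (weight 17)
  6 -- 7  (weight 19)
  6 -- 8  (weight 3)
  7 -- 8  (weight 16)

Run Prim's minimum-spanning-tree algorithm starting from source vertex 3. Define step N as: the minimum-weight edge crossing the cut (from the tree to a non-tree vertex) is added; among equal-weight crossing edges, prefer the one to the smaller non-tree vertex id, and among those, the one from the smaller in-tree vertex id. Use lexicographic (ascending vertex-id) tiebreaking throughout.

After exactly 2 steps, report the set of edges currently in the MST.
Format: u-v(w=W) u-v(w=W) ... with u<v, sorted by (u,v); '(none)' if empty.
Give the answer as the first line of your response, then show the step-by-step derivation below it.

1-3(w=11) 1-4(w=1)

step 1: add edge 1-3 (w=11); MST = {1-3(w=11)}
step 2: add edge 1-4 (w=1); MST = {1-3(w=11) 1-4(w=1)}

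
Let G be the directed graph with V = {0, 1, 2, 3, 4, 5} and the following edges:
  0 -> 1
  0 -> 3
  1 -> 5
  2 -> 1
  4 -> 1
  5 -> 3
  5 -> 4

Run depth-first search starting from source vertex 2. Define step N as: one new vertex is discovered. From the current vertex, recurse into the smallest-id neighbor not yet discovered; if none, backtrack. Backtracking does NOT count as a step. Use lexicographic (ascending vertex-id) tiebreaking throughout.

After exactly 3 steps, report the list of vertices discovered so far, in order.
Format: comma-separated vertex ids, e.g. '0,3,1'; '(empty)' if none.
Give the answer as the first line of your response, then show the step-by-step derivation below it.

2,1,5

step 1: discover 2; path=2; order=2
step 2: discover 1; path=2>1; order=2,1
step 3: discover 5; path=2>1>5; order=2,1,5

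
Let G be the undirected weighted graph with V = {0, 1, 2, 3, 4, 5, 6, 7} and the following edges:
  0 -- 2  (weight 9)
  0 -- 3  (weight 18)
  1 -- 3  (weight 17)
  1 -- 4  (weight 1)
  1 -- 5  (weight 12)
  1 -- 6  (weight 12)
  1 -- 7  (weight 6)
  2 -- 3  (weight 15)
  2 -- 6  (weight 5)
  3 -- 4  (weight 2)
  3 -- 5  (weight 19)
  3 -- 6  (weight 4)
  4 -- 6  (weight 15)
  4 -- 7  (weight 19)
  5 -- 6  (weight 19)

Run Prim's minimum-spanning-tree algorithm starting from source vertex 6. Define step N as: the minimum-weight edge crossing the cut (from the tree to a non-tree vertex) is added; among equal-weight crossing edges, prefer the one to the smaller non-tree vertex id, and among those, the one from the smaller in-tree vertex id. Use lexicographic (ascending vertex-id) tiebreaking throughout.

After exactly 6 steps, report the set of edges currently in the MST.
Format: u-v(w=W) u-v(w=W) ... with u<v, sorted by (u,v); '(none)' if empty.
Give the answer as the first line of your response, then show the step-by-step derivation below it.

0-2(w=9) 1-4(w=1) 1-7(w=6) 2-6(w=5) 3-4(w=2) 3-6(w=4)

step 1: add edge 3-6 (w=4); MST = {3-6(w=4)}
step 2: add edge 3-4 (w=2); MST = {3-4(w=2) 3-6(w=4)}
step 3: add edge 1-4 (w=1); MST = {1-4(w=1) 3-4(w=2) 3-6(w=4)}
step 4: add edge 2-6 (w=5); MST = {1-4(w=1) 2-6(w=5) 3-4(w=2) 3-6(w=4)}
step 5: add edge 1-7 (w=6); MST = {1-4(w=1) 1-7(w=6) 2-6(w=5) 3-4(w=2) 3-6(w=4)}
step 6: add edge 0-2 (w=9); MST = {0-2(w=9) 1-4(w=1) 1-7(w=6) 2-6(w=5) 3-4(w=2) 3-6(w=4)}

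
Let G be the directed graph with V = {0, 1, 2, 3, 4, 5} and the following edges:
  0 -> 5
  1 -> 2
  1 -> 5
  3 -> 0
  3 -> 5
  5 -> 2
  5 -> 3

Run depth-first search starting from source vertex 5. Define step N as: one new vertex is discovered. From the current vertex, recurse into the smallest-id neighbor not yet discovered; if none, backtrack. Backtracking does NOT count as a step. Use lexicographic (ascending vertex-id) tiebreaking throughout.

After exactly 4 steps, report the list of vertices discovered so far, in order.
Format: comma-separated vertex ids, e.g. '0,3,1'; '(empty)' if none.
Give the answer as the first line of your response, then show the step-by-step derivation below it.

5,2,3,0

step 1: discover 5; path=5; order=5
step 2: discover 2; path=5>2; order=5,2
step 3: discover 3; path=5>3; order=5,2,3
step 4: discover 0; path=5>3>0; order=5,2,3,0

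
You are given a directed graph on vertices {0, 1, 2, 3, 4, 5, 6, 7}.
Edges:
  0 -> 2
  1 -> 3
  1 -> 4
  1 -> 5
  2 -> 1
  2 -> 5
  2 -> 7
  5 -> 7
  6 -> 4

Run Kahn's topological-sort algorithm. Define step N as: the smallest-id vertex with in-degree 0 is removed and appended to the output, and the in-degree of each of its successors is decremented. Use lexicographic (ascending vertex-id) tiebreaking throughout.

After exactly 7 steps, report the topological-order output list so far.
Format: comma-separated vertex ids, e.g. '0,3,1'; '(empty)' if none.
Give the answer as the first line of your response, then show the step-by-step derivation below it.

0,2,1,3,5,6,4

step 1: output 0; order=[0]; indeg=(0,1,0,1,2,2,0,2)
step 2: output 2; order=[0,2]; indeg=(0,0,0,1,2,1,0,1)
step 3: output 1; order=[0,2,1]; indeg=(0,0,0,0,1,0,0,1)
step 4: output 3; order=[0,2,1,3]; indeg=(0,0,0,0,1,0,0,1)
step 5: output 5; order=[0,2,1,3,5]; indeg=(0,0,0,0,1,0,0,0)
step 6: output 6; order=[0,2,1,3,5,6]; indeg=(0,0,0,0,0,0,0,0)
step 7: output 4; order=[0,2,1,3,5,6,4]; indeg=(0,0,0,0,0,0,0,0)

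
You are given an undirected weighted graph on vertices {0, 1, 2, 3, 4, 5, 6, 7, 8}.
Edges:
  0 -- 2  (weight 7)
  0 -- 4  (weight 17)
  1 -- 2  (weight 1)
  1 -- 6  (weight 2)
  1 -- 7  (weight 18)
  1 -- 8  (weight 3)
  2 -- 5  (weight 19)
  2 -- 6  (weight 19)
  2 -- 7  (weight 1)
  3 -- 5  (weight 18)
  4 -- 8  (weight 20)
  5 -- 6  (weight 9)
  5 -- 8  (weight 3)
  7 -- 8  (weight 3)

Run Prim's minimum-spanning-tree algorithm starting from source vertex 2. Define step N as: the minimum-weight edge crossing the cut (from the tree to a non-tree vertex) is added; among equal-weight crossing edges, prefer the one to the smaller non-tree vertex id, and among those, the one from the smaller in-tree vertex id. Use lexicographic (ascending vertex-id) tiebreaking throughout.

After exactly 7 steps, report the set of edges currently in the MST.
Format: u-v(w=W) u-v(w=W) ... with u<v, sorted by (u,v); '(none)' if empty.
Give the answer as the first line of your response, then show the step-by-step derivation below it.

0-2(w=7) 0-4(w=17) 1-2(w=1) 1-6(w=2) 1-8(w=3) 2-7(w=1) 5-8(w=3)

step 1: add edge 1-2 (w=1); MST = {1-2(w=1)}
step 2: add edge 2-7 (w=1); MST = {1-2(w=1) 2-7(w=1)}
step 3: add edge 1-6 (w=2); MST = {1-2(w=1) 1-6(w=2) 2-7(w=1)}
step 4: add edge 1-8 (w=3); MST = {1-2(w=1) 1-6(w=2) 1-8(w=3) 2-7(w=1)}
step 5: add edge 5-8 (w=3); MST = {1-2(w=1) 1-6(w=2) 1-8(w=3) 2-7(w=1) 5-8(w=3)}
step 6: add edge 0-2 (w=7); MST = {0-2(w=7) 1-2(w=1) 1-6(w=2) 1-8(w=3) 2-7(w=1) 5-8(w=3)}
step 7: add edge 0-4 (w=17); MST = {0-2(w=7) 0-4(w=17) 1-2(w=1) 1-6(w=2) 1-8(w=3) 2-7(w=1) 5-8(w=3)}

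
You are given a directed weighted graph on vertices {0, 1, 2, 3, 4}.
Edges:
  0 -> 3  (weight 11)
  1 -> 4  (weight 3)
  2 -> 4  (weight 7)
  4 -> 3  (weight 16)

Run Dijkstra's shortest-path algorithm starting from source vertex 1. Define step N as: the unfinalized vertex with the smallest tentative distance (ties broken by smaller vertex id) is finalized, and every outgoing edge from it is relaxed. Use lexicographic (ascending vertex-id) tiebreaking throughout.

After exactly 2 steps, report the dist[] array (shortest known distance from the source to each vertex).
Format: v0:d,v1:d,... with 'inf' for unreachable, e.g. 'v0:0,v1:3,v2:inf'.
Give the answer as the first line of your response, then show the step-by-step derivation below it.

v0:inf,v1:0,v2:inf,v3:19,v4:3

step 1: dist = v0:inf,v1:0,v2:inf,v3:inf,v4:3
step 2: dist = v0:inf,v1:0,v2:inf,v3:19,v4:3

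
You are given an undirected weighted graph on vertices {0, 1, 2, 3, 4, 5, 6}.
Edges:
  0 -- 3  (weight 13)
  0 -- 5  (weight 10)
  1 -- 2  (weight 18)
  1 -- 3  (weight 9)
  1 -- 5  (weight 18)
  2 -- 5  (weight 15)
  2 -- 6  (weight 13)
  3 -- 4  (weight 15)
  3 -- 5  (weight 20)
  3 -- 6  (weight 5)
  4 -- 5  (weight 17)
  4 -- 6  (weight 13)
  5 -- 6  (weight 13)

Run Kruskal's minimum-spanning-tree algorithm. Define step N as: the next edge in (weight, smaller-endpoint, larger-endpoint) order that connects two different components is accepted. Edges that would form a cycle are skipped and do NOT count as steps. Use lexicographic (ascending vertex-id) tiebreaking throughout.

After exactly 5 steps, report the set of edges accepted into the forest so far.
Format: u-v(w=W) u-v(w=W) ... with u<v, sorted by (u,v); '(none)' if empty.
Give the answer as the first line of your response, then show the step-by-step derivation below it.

0-3(w=13) 0-5(w=10) 1-3(w=9) 2-6(w=13) 3-6(w=5)

step 1: add edge 3-6 (w=5); MST = {3-6(w=5)}
step 2: add edge 1-3 (w=9); MST = {1-3(w=9) 3-6(w=5)}
step 3: add edge 0-5 (w=10); MST = {0-5(w=10) 1-3(w=9) 3-6(w=5)}
step 4: add edge 0-3 (w=13); MST = {0-3(w=13) 0-5(w=10) 1-3(w=9) 3-6(w=5)}
step 5: add edge 2-6 (w=13); MST = {0-3(w=13) 0-5(w=10) 1-3(w=9) 2-6(w=13) 3-6(w=5)}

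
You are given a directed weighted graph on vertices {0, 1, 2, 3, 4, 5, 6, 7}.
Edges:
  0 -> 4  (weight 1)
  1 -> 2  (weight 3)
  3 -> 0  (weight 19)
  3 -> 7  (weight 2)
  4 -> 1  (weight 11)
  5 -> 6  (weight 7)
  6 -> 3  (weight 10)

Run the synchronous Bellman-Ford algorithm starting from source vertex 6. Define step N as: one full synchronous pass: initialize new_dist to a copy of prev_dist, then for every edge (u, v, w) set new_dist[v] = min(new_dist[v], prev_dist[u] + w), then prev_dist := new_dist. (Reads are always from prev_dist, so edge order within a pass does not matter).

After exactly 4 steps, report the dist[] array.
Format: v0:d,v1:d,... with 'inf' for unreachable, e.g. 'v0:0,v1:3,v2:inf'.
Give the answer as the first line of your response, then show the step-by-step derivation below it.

v0:29,v1:41,v2:inf,v3:10,v4:30,v5:inf,v6:0,v7:12

step 1: dist = v0:inf,v1:inf,v2:inf,v3:10,v4:inf,v5:inf,v6:0,v7:inf
step 2: dist = v0:29,v1:inf,v2:inf,v3:10,v4:inf,v5:inf,v6:0,v7:12
step 3: dist = v0:29,v1:inf,v2:inf,v3:10,v4:30,v5:inf,v6:0,v7:12
step 4: dist = v0:29,v1:41,v2:inf,v3:10,v4:30,v5:inf,v6:0,v7:12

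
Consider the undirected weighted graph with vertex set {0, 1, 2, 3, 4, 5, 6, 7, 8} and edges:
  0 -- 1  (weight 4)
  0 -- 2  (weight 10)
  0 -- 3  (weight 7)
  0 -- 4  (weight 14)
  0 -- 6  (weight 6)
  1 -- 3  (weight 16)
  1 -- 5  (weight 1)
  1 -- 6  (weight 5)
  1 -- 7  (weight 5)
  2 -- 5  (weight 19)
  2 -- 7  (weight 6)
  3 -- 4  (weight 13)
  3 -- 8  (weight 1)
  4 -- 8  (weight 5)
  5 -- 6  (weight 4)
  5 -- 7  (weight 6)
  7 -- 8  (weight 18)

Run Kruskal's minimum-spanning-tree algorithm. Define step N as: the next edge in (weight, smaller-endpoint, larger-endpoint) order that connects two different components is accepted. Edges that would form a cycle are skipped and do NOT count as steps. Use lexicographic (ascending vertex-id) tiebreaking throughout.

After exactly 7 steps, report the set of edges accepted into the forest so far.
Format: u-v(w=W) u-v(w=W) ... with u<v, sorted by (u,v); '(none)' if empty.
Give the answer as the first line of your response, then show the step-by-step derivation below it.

0-1(w=4) 1-5(w=1) 1-7(w=5) 2-7(w=6) 3-8(w=1) 4-8(w=5) 5-6(w=4)

step 1: add edge 1-5 (w=1); MST = {1-5(w=1)}
step 2: add edge 3-8 (w=1); MST = {1-5(w=1) 3-8(w=1)}
step 3: add edge 0-1 (w=4); MST = {0-1(w=4) 1-5(w=1) 3-8(w=1)}
step 4: add edge 5-6 (w=4); MST = {0-1(w=4) 1-5(w=1) 3-8(w=1) 5-6(w=4)}
step 5: add edge 1-7 (w=5); MST = {0-1(w=4) 1-5(w=1) 1-7(w=5) 3-8(w=1) 5-6(w=4)}
step 6: add edge 4-8 (w=5); MST = {0-1(w=4) 1-5(w=1) 1-7(w=5) 3-8(w=1) 4-8(w=5) 5-6(w=4)}
step 7: add edge 2-7 (w=6); MST = {0-1(w=4) 1-5(w=1) 1-7(w=5) 2-7(w=6) 3-8(w=1) 4-8(w=5) 5-6(w=4)}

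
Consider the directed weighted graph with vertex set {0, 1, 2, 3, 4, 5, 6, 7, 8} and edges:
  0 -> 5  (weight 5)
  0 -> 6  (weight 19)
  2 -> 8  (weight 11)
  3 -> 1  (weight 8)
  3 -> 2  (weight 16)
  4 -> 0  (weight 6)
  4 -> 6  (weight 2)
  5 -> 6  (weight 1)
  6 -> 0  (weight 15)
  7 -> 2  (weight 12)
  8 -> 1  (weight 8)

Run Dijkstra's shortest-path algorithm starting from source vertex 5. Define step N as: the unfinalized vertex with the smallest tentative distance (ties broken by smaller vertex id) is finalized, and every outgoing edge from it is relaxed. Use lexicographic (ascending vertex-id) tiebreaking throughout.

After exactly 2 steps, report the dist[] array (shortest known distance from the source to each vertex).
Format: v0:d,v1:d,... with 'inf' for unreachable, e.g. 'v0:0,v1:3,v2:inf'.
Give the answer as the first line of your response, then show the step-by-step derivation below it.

v0:16,v1:inf,v2:inf,v3:inf,v4:inf,v5:0,v6:1,v7:inf,v8:inf

step 1: dist = v0:inf,v1:inf,v2:inf,v3:inf,v4:inf,v5:0,v6:1,v7:inf,v8:inf
step 2: dist = v0:16,v1:inf,v2:inf,v3:inf,v4:inf,v5:0,v6:1,v7:inf,v8:inf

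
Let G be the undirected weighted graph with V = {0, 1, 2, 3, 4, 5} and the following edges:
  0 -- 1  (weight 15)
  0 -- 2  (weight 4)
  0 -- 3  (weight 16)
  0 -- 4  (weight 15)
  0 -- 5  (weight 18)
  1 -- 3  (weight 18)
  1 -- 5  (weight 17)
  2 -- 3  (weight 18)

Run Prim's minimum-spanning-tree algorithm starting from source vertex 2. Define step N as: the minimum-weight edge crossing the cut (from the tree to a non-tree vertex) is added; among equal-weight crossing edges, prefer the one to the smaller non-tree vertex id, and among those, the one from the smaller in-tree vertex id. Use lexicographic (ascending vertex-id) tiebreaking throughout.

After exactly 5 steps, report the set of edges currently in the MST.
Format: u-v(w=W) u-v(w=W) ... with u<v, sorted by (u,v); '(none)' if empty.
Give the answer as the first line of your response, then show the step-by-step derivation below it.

0-1(w=15) 0-2(w=4) 0-3(w=16) 0-4(w=15) 1-5(w=17)

step 1: add edge 0-2 (w=4); MST = {0-2(w=4)}
step 2: add edge 0-1 (w=15); MST = {0-1(w=15) 0-2(w=4)}
step 3: add edge 0-4 (w=15); MST = {0-1(w=15) 0-2(w=4) 0-4(w=15)}
step 4: add edge 0-3 (w=16); MST = {0-1(w=15) 0-2(w=4) 0-3(w=16) 0-4(w=15)}
step 5: add edge 1-5 (w=17); MST = {0-1(w=15) 0-2(w=4) 0-3(w=16) 0-4(w=15) 1-5(w=17)}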